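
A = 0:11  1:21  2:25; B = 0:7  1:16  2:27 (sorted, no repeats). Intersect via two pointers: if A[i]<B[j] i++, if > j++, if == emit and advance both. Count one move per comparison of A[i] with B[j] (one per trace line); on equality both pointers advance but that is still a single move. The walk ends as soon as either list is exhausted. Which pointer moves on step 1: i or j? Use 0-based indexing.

j

[i=0,j=0] 11>7 → j++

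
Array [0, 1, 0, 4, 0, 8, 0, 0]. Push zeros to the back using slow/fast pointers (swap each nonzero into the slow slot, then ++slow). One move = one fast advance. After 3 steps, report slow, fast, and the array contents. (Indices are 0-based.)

(s=0,f=0) a[fast]=0 → fast++
(s=0,f=1) a[fast]=1≠0 swap→a[0]=1 → slow++,fast++
(s=1,f=2) a[fast]=0 → fast++

slow=1, fast=3, a=[1, 0, 0, 4, 0, 8, 0, 0]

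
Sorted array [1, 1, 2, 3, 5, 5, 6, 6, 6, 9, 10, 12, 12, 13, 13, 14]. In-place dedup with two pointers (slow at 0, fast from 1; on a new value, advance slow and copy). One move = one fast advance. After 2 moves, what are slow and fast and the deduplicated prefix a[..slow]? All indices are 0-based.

slow=0 fast=1: a[fast]=1=a[slow] dup, fast++
slow=0 fast=2: a[fast]=2≠a[slow]=1 write a[1]=2, slow++,fast++

slow=1, fast=3, prefix=[1, 2]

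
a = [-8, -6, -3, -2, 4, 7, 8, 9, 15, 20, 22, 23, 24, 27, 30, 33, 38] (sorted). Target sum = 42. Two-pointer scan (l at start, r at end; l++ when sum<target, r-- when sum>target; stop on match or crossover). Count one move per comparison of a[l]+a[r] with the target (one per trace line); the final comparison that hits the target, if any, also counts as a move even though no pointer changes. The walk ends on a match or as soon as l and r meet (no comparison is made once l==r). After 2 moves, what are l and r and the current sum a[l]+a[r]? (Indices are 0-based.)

l=0 r=16: -8+38=30 <42, l++
l=1 r=16: -6+38=32 <42, l++

l=2, r=16, sum=35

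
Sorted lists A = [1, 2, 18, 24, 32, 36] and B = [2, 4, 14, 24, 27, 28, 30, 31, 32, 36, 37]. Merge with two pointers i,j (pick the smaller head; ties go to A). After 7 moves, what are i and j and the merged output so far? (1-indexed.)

i=1 j=1: A[i]=1<=B[j]=2 take 1, i++
i=2 j=1: A[i]=2<=B[j]=2 take 2, i++
i=3 j=1: A[i]=18>B[j]=2 take 2, j++
i=3 j=2: A[i]=18>B[j]=4 take 4, j++
i=3 j=3: A[i]=18>B[j]=14 take 14, j++
i=3 j=4: A[i]=18<=B[j]=24 take 18, i++
i=4 j=4: A[i]=24<=B[j]=24 take 24, i++

i=5, j=4, merged so far=[1, 2, 2, 4, 14, 18, 24]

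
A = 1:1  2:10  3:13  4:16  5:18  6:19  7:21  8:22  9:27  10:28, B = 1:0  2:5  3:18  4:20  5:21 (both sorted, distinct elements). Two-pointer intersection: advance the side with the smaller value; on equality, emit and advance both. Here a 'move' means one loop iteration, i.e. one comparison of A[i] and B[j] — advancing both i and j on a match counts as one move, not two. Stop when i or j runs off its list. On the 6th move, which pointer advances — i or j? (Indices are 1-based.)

[i=1,j=1] 1>0 → j++
[i=1,j=2] 1<5 → i++
[i=2,j=2] 10>5 → j++
[i=2,j=3] 10<18 → i++
[i=3,j=3] 13<18 → i++
[i=4,j=3] 16<18 → i++

i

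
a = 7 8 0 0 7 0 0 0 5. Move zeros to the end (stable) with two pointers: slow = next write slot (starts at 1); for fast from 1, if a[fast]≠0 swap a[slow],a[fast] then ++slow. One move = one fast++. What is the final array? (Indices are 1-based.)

[7, 8, 7, 5, 0, 0, 0, 0, 0]

(s=1,f=1) a[fast]=7≠0 swap→a[1]=7 → slow++,fast++
(s=2,f=2) a[fast]=8≠0 swap→a[2]=8 → slow++,fast++
(s=3,f=3) a[fast]=0 → fast++
(s=3,f=4) a[fast]=0 → fast++
(s=3,f=5) a[fast]=7≠0 swap→a[3]=7 → slow++,fast++
(s=4,f=6) a[fast]=0 → fast++
(s=4,f=7) a[fast]=0 → fast++
(s=4,f=8) a[fast]=0 → fast++
(s=4,f=9) a[fast]=5≠0 swap→a[4]=5 → slow++,fast++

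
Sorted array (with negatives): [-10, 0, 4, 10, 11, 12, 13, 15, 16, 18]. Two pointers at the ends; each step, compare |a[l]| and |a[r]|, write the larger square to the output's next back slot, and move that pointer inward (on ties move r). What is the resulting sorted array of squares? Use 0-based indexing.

l=0 r=9: |-10|<=|18| out[9]=324, r--
l=0 r=8: |-10|<=|16| out[8]=256, r--
l=0 r=7: |-10|<=|15| out[7]=225, r--
l=0 r=6: |-10|<=|13| out[6]=169, r--
l=0 r=5: |-10|<=|12| out[5]=144, r--
l=0 r=4: |-10|<=|11| out[4]=121, r--
l=0 r=3: |-10|<=|10| out[3]=100, r--
l=0 r=2: |-10|>|4| out[2]=100, l++
l=1 r=2: |0|<=|4| out[1]=16, r--
l=1 r=1: |0|<=|0| out[0]=0, r--

[0, 16, 100, 100, 121, 144, 169, 225, 256, 324]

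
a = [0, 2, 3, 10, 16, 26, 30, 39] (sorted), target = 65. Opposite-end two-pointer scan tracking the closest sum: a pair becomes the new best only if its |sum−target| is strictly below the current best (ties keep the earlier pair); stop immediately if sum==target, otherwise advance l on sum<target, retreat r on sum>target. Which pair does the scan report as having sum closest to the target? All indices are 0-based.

l=0 r=7: 0+39=39 d=26 *, l++
l=1 r=7: 2+39=41 d=24 *, l++
l=2 r=7: 3+39=42 d=23 *, l++
l=3 r=7: 10+39=49 d=16 *, l++
l=4 r=7: 16+39=55 d=10 *, l++
l=5 r=7: 26+39=65 d=0 *, stop

pair (26, 39) with sum 65 (|Δ|=0)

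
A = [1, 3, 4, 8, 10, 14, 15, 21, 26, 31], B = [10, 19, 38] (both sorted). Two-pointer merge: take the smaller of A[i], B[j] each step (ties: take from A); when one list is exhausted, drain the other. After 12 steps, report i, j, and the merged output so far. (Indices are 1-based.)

i=11, j=3, merged so far=[1, 3, 4, 8, 10, 10, 14, 15, 19, 21, 26, 31]

[i=1,j=1] A[i]=1<=B[j]=10 take 1 → i++
[i=2,j=1] A[i]=3<=B[j]=10 take 3 → i++
[i=3,j=1] A[i]=4<=B[j]=10 take 4 → i++
[i=4,j=1] A[i]=8<=B[j]=10 take 8 → i++
[i=5,j=1] A[i]=10<=B[j]=10 take 10 → i++
[i=6,j=1] A[i]=14>B[j]=10 take 10 → j++
[i=6,j=2] A[i]=14<=B[j]=19 take 14 → i++
[i=7,j=2] A[i]=15<=B[j]=19 take 15 → i++
[i=8,j=2] A[i]=21>B[j]=19 take 19 → j++
[i=8,j=3] A[i]=21<=B[j]=38 take 21 → i++
[i=9,j=3] A[i]=26<=B[j]=38 take 26 → i++
[i=10,j=3] A[i]=31<=B[j]=38 take 31 → i++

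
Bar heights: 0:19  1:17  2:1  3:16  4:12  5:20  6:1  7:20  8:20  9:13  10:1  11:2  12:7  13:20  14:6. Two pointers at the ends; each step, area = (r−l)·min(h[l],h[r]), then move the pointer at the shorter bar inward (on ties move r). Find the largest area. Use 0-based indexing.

l=0 r=14: min(19,6)*14=84 best=84 *, r--
l=0 r=13: min(19,20)*13=247 best=247 *, l++
l=1 r=13: min(17,20)*12=204 best=247, l++
l=2 r=13: min(1,20)*11=11 best=247, l++
l=3 r=13: min(16,20)*10=160 best=247, l++
l=4 r=13: min(12,20)*9=108 best=247, l++
l=5 r=13: min(20,20)*8=160 best=247, r--
l=5 r=12: min(20,7)*7=49 best=247, r--
l=5 r=11: min(20,2)*6=12 best=247, r--
l=5 r=10: min(20,1)*5=5 best=247, r--
l=5 r=9: min(20,13)*4=52 best=247, r--
l=5 r=8: min(20,20)*3=60 best=247, r--
l=5 r=7: min(20,20)*2=40 best=247, r--
l=5 r=6: min(20,1)*1=1 best=247, r--

max area = 247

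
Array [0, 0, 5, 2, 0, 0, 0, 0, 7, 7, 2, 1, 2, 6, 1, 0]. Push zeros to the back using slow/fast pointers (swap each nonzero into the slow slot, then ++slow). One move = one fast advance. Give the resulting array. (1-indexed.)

[5, 2, 7, 7, 2, 1, 2, 6, 1, 0, 0, 0, 0, 0, 0, 0]

(s=1,f=1) a[fast]=0 → fast++
(s=1,f=2) a[fast]=0 → fast++
(s=1,f=3) a[fast]=5≠0 swap→a[1]=5 → slow++,fast++
(s=2,f=4) a[fast]=2≠0 swap→a[2]=2 → slow++,fast++
(s=3,f=5) a[fast]=0 → fast++
(s=3,f=6) a[fast]=0 → fast++
(s=3,f=7) a[fast]=0 → fast++
(s=3,f=8) a[fast]=0 → fast++
(s=3,f=9) a[fast]=7≠0 swap→a[3]=7 → slow++,fast++
(s=4,f=10) a[fast]=7≠0 swap→a[4]=7 → slow++,fast++
(s=5,f=11) a[fast]=2≠0 swap→a[5]=2 → slow++,fast++
(s=6,f=12) a[fast]=1≠0 swap→a[6]=1 → slow++,fast++
(s=7,f=13) a[fast]=2≠0 swap→a[7]=2 → slow++,fast++
(s=8,f=14) a[fast]=6≠0 swap→a[8]=6 → slow++,fast++
(s=9,f=15) a[fast]=1≠0 swap→a[9]=1 → slow++,fast++
(s=10,f=16) a[fast]=0 → fast++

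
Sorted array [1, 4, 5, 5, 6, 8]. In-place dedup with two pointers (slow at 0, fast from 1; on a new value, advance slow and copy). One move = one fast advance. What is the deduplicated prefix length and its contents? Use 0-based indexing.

(s=0,f=1) a[fast]=4≠a[slow]=1 write a[1]=4 → slow++,fast++
(s=1,f=2) a[fast]=5≠a[slow]=4 write a[2]=5 → slow++,fast++
(s=2,f=3) a[fast]=5=a[slow] dup → fast++
(s=2,f=4) a[fast]=6≠a[slow]=5 write a[3]=6 → slow++,fast++
(s=3,f=5) a[fast]=8≠a[slow]=6 write a[4]=8 → slow++,fast++

length 5; prefix = [1, 4, 5, 6, 8]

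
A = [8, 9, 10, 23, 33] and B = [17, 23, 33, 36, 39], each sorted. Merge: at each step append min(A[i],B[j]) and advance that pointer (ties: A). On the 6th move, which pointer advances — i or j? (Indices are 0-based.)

i=0 j=0: A[i]=8<=B[j]=17 take 8, i++
i=1 j=0: A[i]=9<=B[j]=17 take 9, i++
i=2 j=0: A[i]=10<=B[j]=17 take 10, i++
i=3 j=0: A[i]=23>B[j]=17 take 17, j++
i=3 j=1: A[i]=23<=B[j]=23 take 23, i++
i=4 j=1: A[i]=33>B[j]=23 take 23, j++

j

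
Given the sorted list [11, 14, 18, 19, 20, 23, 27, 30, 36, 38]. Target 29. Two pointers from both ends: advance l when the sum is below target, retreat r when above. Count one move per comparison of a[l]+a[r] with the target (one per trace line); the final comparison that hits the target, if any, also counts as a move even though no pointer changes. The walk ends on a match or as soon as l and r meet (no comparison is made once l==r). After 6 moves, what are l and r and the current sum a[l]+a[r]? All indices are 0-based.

l=0 r=9: 11+38=49 >29, r--
l=0 r=8: 11+36=47 >29, r--
l=0 r=7: 11+30=41 >29, r--
l=0 r=6: 11+27=38 >29, r--
l=0 r=5: 11+23=34 >29, r--
l=0 r=4: 11+20=31 >29, r--

l=0, r=3, sum=30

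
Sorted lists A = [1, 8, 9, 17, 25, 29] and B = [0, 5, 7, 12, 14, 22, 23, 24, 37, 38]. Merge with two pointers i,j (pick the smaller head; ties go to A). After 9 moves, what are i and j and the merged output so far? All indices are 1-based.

i=5, j=6, merged so far=[0, 1, 5, 7, 8, 9, 12, 14, 17]

[i=1,j=1] A[i]=1>B[j]=0 take 0 → j++
[i=1,j=2] A[i]=1<=B[j]=5 take 1 → i++
[i=2,j=2] A[i]=8>B[j]=5 take 5 → j++
[i=2,j=3] A[i]=8>B[j]=7 take 7 → j++
[i=2,j=4] A[i]=8<=B[j]=12 take 8 → i++
[i=3,j=4] A[i]=9<=B[j]=12 take 9 → i++
[i=4,j=4] A[i]=17>B[j]=12 take 12 → j++
[i=4,j=5] A[i]=17>B[j]=14 take 14 → j++
[i=4,j=6] A[i]=17<=B[j]=22 take 17 → i++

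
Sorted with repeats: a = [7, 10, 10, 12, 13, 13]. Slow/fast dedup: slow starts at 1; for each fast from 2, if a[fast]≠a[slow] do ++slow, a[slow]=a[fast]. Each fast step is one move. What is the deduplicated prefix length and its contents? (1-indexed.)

slow=1 fast=2: a[fast]=10≠a[slow]=7 write a[2]=10, slow++,fast++
slow=2 fast=3: a[fast]=10=a[slow] dup, fast++
slow=2 fast=4: a[fast]=12≠a[slow]=10 write a[3]=12, slow++,fast++
slow=3 fast=5: a[fast]=13≠a[slow]=12 write a[4]=13, slow++,fast++
slow=4 fast=6: a[fast]=13=a[slow] dup, fast++

length 4; prefix = [7, 10, 12, 13]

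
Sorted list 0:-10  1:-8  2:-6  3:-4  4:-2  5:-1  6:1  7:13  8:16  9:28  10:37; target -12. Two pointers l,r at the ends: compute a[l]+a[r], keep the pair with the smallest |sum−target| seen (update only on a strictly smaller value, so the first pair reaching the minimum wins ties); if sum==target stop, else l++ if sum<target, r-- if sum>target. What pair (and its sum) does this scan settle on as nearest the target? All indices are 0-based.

[0,10] -10+37=27 d=39 * → r--
[0,9] -10+28=18 d=30 * → r--
[0,8] -10+16=6 d=18 * → r--
[0,7] -10+13=3 d=15 * → r--
[0,6] -10+1=-9 d=3 * → r--
[0,5] -10+-1=-11 d=1 * → r--
[0,4] -10+-2=-12 d=0 * → stop

pair (-10, -2) with sum -12 (|Δ|=0)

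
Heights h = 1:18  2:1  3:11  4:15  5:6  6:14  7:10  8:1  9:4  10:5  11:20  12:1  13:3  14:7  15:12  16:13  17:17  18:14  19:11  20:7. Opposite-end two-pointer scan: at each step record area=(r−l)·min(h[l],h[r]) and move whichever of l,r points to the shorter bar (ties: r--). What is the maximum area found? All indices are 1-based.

max area = 272

l=1 r=20: min(18,7)*19=133 best=133 *, r--
l=1 r=19: min(18,11)*18=198 best=198 *, r--
l=1 r=18: min(18,14)*17=238 best=238 *, r--
l=1 r=17: min(18,17)*16=272 best=272 *, r--
l=1 r=16: min(18,13)*15=195 best=272, r--
l=1 r=15: min(18,12)*14=168 best=272, r--
l=1 r=14: min(18,7)*13=91 best=272, r--
l=1 r=13: min(18,3)*12=36 best=272, r--
l=1 r=12: min(18,1)*11=11 best=272, r--
l=1 r=11: min(18,20)*10=180 best=272, l++
l=2 r=11: min(1,20)*9=9 best=272, l++
l=3 r=11: min(11,20)*8=88 best=272, l++
l=4 r=11: min(15,20)*7=105 best=272, l++
l=5 r=11: min(6,20)*6=36 best=272, l++
l=6 r=11: min(14,20)*5=70 best=272, l++
l=7 r=11: min(10,20)*4=40 best=272, l++
l=8 r=11: min(1,20)*3=3 best=272, l++
l=9 r=11: min(4,20)*2=8 best=272, l++
l=10 r=11: min(5,20)*1=5 best=272, l++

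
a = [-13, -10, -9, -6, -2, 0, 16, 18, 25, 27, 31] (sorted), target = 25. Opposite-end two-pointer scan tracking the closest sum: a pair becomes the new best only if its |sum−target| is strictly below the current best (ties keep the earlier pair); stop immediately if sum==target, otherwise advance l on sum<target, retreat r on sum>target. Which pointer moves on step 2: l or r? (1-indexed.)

l

[1,11] -13+31=18 d=7 * → l++
[2,11] -10+31=21 d=4 * → l++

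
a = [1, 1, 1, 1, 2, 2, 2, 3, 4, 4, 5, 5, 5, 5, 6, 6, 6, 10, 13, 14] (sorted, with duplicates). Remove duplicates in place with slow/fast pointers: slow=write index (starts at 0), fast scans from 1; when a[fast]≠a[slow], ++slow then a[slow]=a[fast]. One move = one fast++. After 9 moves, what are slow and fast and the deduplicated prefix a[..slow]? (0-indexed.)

(s=0,f=1) a[fast]=1=a[slow] dup → fast++
(s=0,f=2) a[fast]=1=a[slow] dup → fast++
(s=0,f=3) a[fast]=1=a[slow] dup → fast++
(s=0,f=4) a[fast]=2≠a[slow]=1 write a[1]=2 → slow++,fast++
(s=1,f=5) a[fast]=2=a[slow] dup → fast++
(s=1,f=6) a[fast]=2=a[slow] dup → fast++
(s=1,f=7) a[fast]=3≠a[slow]=2 write a[2]=3 → slow++,fast++
(s=2,f=8) a[fast]=4≠a[slow]=3 write a[3]=4 → slow++,fast++
(s=3,f=9) a[fast]=4=a[slow] dup → fast++

slow=3, fast=10, prefix=[1, 2, 3, 4]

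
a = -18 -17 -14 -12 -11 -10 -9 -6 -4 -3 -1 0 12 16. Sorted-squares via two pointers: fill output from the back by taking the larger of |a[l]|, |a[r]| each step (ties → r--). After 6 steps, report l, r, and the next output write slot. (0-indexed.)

l=0 r=13: |-18|>|16| out[13]=324, l++
l=1 r=13: |-17|>|16| out[12]=289, l++
l=2 r=13: |-14|<=|16| out[11]=256, r--
l=2 r=12: |-14|>|12| out[10]=196, l++
l=3 r=12: |-12|<=|12| out[9]=144, r--
l=3 r=11: |-12|>|0| out[8]=144, l++

l=4, r=11, next write slot=7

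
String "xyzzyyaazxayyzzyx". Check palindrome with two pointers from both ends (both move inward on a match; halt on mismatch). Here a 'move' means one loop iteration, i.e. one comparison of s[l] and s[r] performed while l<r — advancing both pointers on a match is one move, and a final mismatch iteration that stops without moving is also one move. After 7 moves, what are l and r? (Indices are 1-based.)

l=8, r=10

l=1 r=17: 'x'=='x', l++,r--
l=2 r=16: 'y'=='y', l++,r--
l=3 r=15: 'z'=='z', l++,r--
l=4 r=14: 'z'=='z', l++,r--
l=5 r=13: 'y'=='y', l++,r--
l=6 r=12: 'y'=='y', l++,r--
l=7 r=11: 'a'=='a', l++,r--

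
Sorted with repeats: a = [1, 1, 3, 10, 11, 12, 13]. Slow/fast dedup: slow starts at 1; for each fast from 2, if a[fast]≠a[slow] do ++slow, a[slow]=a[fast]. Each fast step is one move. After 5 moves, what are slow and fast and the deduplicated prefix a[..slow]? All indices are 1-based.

slow=1 fast=2: a[fast]=1=a[slow] dup, fast++
slow=1 fast=3: a[fast]=3≠a[slow]=1 write a[2]=3, slow++,fast++
slow=2 fast=4: a[fast]=10≠a[slow]=3 write a[3]=10, slow++,fast++
slow=3 fast=5: a[fast]=11≠a[slow]=10 write a[4]=11, slow++,fast++
slow=4 fast=6: a[fast]=12≠a[slow]=11 write a[5]=12, slow++,fast++

slow=5, fast=7, prefix=[1, 3, 10, 11, 12]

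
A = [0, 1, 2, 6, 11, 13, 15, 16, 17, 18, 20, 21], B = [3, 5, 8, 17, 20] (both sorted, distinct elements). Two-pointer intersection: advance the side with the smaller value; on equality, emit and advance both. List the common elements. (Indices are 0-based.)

intersection = [17, 20]

[i=0,j=0] 0<3 → i++
[i=1,j=0] 1<3 → i++
[i=2,j=0] 2<3 → i++
[i=3,j=0] 6>3 → j++
[i=3,j=1] 6>5 → j++
[i=3,j=2] 6<8 → i++
[i=4,j=2] 11>8 → j++
[i=4,j=3] 11<17 → i++
[i=5,j=3] 13<17 → i++
[i=6,j=3] 15<17 → i++
[i=7,j=3] 16<17 → i++
[i=8,j=3] 17==17 emit → i++,j++
[i=9,j=4] 18<20 → i++
[i=10,j=4] 20==20 emit → i++,j++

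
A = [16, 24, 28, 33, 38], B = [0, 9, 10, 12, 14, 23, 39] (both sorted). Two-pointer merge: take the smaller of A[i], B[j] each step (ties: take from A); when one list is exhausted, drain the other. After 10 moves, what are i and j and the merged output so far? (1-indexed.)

i=5, j=7, merged so far=[0, 9, 10, 12, 14, 16, 23, 24, 28, 33]

i=1 j=1: A[i]=16>B[j]=0 take 0, j++
i=1 j=2: A[i]=16>B[j]=9 take 9, j++
i=1 j=3: A[i]=16>B[j]=10 take 10, j++
i=1 j=4: A[i]=16>B[j]=12 take 12, j++
i=1 j=5: A[i]=16>B[j]=14 take 14, j++
i=1 j=6: A[i]=16<=B[j]=23 take 16, i++
i=2 j=6: A[i]=24>B[j]=23 take 23, j++
i=2 j=7: A[i]=24<=B[j]=39 take 24, i++
i=3 j=7: A[i]=28<=B[j]=39 take 28, i++
i=4 j=7: A[i]=33<=B[j]=39 take 33, i++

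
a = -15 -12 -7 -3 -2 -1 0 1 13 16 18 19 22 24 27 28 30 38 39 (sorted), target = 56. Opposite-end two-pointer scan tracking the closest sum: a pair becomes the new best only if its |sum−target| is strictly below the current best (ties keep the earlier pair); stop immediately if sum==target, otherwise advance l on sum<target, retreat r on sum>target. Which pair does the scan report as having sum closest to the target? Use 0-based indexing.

l=0 r=18: -15+39=24 d=32 *, l++
l=1 r=18: -12+39=27 d=29 *, l++
l=2 r=18: -7+39=32 d=24 *, l++
l=3 r=18: -3+39=36 d=20 *, l++
l=4 r=18: -2+39=37 d=19 *, l++
l=5 r=18: -1+39=38 d=18 *, l++
l=6 r=18: 0+39=39 d=17 *, l++
l=7 r=18: 1+39=40 d=16 *, l++
l=8 r=18: 13+39=52 d=4 *, l++
l=9 r=18: 16+39=55 d=1 *, l++
l=10 r=18: 18+39=57 d=1, r--
l=10 r=17: 18+38=56 d=0 *, stop

pair (18, 38) with sum 56 (|Δ|=0)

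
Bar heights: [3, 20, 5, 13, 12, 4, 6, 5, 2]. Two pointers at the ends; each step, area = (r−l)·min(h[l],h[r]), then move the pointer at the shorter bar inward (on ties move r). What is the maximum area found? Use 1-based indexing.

l=1 r=9: min(3,2)*8=16 best=16 *, r--
l=1 r=8: min(3,5)*7=21 best=21 *, l++
l=2 r=8: min(20,5)*6=30 best=30 *, r--
l=2 r=7: min(20,6)*5=30 best=30, r--
l=2 r=6: min(20,4)*4=16 best=30, r--
l=2 r=5: min(20,12)*3=36 best=36 *, r--
l=2 r=4: min(20,13)*2=26 best=36, r--
l=2 r=3: min(20,5)*1=5 best=36, r--

max area = 36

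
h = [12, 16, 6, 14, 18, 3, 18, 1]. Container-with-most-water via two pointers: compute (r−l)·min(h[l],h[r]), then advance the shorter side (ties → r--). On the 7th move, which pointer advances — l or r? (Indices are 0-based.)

r

[0,7] min(12,1)*7=7 best=7 * → r--
[0,6] min(12,18)*6=72 best=72 * → l++
[1,6] min(16,18)*5=80 best=80 * → l++
[2,6] min(6,18)*4=24 best=80 → l++
[3,6] min(14,18)*3=42 best=80 → l++
[4,6] min(18,18)*2=36 best=80 → r--
[4,5] min(18,3)*1=3 best=80 → r--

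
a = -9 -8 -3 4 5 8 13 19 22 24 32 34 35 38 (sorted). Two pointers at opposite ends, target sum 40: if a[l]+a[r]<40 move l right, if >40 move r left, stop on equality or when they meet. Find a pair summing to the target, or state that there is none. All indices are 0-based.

(5, 35)

l=0 r=13: -9+38=29 <40, l++
l=1 r=13: -8+38=30 <40, l++
l=2 r=13: -3+38=35 <40, l++
l=3 r=13: 4+38=42 >40, r--
l=3 r=12: 4+35=39 <40, l++
l=4 r=12: 5+35=40, found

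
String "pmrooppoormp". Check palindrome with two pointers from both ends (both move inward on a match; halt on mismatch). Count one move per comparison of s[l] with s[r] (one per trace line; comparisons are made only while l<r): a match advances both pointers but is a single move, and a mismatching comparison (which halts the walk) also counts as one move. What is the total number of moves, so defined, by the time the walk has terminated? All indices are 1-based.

6 moves

l=1 r=12: 'p'=='p', l++,r--
l=2 r=11: 'm'=='m', l++,r--
l=3 r=10: 'r'=='r', l++,r--
l=4 r=9: 'o'=='o', l++,r--
l=5 r=8: 'o'=='o', l++,r--
l=6 r=7: 'p'=='p', l++,r--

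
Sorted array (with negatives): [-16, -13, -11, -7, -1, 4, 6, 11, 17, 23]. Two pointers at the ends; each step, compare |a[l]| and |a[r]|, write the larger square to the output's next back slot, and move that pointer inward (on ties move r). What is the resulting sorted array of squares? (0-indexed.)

[0,9] |-16|<=|23| out[9]=529 → r--
[0,8] |-16|<=|17| out[8]=289 → r--
[0,7] |-16|>|11| out[7]=256 → l++
[1,7] |-13|>|11| out[6]=169 → l++
[2,7] |-11|<=|11| out[5]=121 → r--
[2,6] |-11|>|6| out[4]=121 → l++
[3,6] |-7|>|6| out[3]=49 → l++
[4,6] |-1|<=|6| out[2]=36 → r--
[4,5] |-1|<=|4| out[1]=16 → r--
[4,4] |-1|<=|-1| out[0]=1 → r--

[1, 16, 36, 49, 121, 121, 169, 256, 289, 529]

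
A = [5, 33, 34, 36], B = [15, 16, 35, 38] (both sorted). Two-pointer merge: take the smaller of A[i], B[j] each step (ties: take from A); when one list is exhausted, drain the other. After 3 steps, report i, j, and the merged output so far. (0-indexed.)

[i=0,j=0] A[i]=5<=B[j]=15 take 5 → i++
[i=1,j=0] A[i]=33>B[j]=15 take 15 → j++
[i=1,j=1] A[i]=33>B[j]=16 take 16 → j++

i=1, j=2, merged so far=[5, 15, 16]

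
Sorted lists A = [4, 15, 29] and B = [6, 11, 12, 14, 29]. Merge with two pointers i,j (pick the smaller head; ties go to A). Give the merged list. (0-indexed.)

[i=0,j=0] A[i]=4<=B[j]=6 take 4 → i++
[i=1,j=0] A[i]=15>B[j]=6 take 6 → j++
[i=1,j=1] A[i]=15>B[j]=11 take 11 → j++
[i=1,j=2] A[i]=15>B[j]=12 take 12 → j++
[i=1,j=3] A[i]=15>B[j]=14 take 14 → j++
[i=1,j=4] A[i]=15<=B[j]=29 take 15 → i++
[i=2,j=4] A[i]=29<=B[j]=29 take 29 → i++
[i=3,j=4] A done, take B[j]=29 → j++

[4, 6, 11, 12, 14, 15, 29, 29]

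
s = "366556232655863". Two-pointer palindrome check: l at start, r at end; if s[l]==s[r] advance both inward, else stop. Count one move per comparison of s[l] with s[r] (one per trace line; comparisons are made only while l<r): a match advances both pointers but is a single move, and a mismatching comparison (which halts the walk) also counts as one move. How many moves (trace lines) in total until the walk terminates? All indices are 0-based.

3 moves

l=0 r=14: '3'=='3', l++,r--
l=1 r=13: '6'=='6', l++,r--
l=2 r=12: '6'!='8', stop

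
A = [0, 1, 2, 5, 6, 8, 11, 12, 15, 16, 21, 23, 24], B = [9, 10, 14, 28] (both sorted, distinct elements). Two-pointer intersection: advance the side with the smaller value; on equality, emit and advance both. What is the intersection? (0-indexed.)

[i=0,j=0] 0<9 → i++
[i=1,j=0] 1<9 → i++
[i=2,j=0] 2<9 → i++
[i=3,j=0] 5<9 → i++
[i=4,j=0] 6<9 → i++
[i=5,j=0] 8<9 → i++
[i=6,j=0] 11>9 → j++
[i=6,j=1] 11>10 → j++
[i=6,j=2] 11<14 → i++
[i=7,j=2] 12<14 → i++
[i=8,j=2] 15>14 → j++
[i=8,j=3] 15<28 → i++
[i=9,j=3] 16<28 → i++
[i=10,j=3] 21<28 → i++
[i=11,j=3] 23<28 → i++
[i=12,j=3] 24<28 → i++

intersection = []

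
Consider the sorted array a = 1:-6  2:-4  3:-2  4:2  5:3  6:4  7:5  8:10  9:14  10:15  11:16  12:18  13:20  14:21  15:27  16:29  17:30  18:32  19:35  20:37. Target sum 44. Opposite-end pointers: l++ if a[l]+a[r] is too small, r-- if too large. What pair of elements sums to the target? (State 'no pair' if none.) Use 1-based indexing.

[1,20] -6+37=31 <44 → l++
[2,20] -4+37=33 <44 → l++
[3,20] -2+37=35 <44 → l++
[4,20] 2+37=39 <44 → l++
[5,20] 3+37=40 <44 → l++
[6,20] 4+37=41 <44 → l++
[7,20] 5+37=42 <44 → l++
[8,20] 10+37=47 >44 → r--
[8,19] 10+35=45 >44 → r--
[8,18] 10+32=42 <44 → l++
[9,18] 14+32=46 >44 → r--
[9,17] 14+30=44 → found

(14, 30)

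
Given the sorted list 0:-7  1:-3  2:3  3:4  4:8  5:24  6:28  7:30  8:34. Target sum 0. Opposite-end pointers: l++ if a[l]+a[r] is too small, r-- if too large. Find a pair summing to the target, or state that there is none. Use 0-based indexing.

(-3, 3)

l=0 r=8: -7+34=27 >0, r--
l=0 r=7: -7+30=23 >0, r--
l=0 r=6: -7+28=21 >0, r--
l=0 r=5: -7+24=17 >0, r--
l=0 r=4: -7+8=1 >0, r--
l=0 r=3: -7+4=-3 <0, l++
l=1 r=3: -3+4=1 >0, r--
l=1 r=2: -3+3=0, found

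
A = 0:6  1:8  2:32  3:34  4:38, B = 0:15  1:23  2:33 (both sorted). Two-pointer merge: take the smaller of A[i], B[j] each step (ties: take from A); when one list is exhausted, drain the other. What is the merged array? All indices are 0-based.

i=0 j=0: A[i]=6<=B[j]=15 take 6, i++
i=1 j=0: A[i]=8<=B[j]=15 take 8, i++
i=2 j=0: A[i]=32>B[j]=15 take 15, j++
i=2 j=1: A[i]=32>B[j]=23 take 23, j++
i=2 j=2: A[i]=32<=B[j]=33 take 32, i++
i=3 j=2: A[i]=34>B[j]=33 take 33, j++
i=3 j=3: B done, take A[i]=34, i++
i=4 j=3: B done, take A[i]=38, i++

[6, 8, 15, 23, 32, 33, 34, 38]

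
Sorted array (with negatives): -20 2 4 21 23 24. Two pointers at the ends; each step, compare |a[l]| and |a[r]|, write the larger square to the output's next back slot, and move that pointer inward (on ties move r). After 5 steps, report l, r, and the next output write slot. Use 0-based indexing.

l=1, r=1, next write slot=0

l=0 r=5: |-20|<=|24| out[5]=576, r--
l=0 r=4: |-20|<=|23| out[4]=529, r--
l=0 r=3: |-20|<=|21| out[3]=441, r--
l=0 r=2: |-20|>|4| out[2]=400, l++
l=1 r=2: |2|<=|4| out[1]=16, r--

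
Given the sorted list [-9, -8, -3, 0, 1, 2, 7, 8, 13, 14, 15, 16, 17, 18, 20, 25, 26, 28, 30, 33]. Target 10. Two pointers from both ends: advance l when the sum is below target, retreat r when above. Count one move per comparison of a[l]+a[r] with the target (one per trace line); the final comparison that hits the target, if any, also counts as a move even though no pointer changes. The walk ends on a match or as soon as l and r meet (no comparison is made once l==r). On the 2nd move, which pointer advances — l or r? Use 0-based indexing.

r

l=0 r=19: -9+33=24 >10, r--
l=0 r=18: -9+30=21 >10, r--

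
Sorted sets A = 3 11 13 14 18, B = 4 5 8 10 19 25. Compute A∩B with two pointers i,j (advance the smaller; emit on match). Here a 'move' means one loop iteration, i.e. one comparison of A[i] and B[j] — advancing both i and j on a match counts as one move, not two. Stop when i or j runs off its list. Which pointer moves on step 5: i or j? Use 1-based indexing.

i=1 j=1: 3<4, i++
i=2 j=1: 11>4, j++
i=2 j=2: 11>5, j++
i=2 j=3: 11>8, j++
i=2 j=4: 11>10, j++

j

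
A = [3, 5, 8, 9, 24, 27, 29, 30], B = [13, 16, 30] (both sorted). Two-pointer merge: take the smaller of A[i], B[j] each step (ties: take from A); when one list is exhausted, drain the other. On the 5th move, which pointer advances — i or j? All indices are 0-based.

j

i=0 j=0: A[i]=3<=B[j]=13 take 3, i++
i=1 j=0: A[i]=5<=B[j]=13 take 5, i++
i=2 j=0: A[i]=8<=B[j]=13 take 8, i++
i=3 j=0: A[i]=9<=B[j]=13 take 9, i++
i=4 j=0: A[i]=24>B[j]=13 take 13, j++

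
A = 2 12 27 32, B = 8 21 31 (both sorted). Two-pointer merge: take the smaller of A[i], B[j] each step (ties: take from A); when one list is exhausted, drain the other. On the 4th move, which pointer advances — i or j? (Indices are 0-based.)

j

i=0 j=0: A[i]=2<=B[j]=8 take 2, i++
i=1 j=0: A[i]=12>B[j]=8 take 8, j++
i=1 j=1: A[i]=12<=B[j]=21 take 12, i++
i=2 j=1: A[i]=27>B[j]=21 take 21, j++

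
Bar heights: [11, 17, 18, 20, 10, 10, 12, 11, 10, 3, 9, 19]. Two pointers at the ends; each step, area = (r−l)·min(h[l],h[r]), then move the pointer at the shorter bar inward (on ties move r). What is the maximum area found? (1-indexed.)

max area = 170

[1,12] min(11,19)*11=121 best=121 * → l++
[2,12] min(17,19)*10=170 best=170 * → l++
[3,12] min(18,19)*9=162 best=170 → l++
[4,12] min(20,19)*8=152 best=170 → r--
[4,11] min(20,9)*7=63 best=170 → r--
[4,10] min(20,3)*6=18 best=170 → r--
[4,9] min(20,10)*5=50 best=170 → r--
[4,8] min(20,11)*4=44 best=170 → r--
[4,7] min(20,12)*3=36 best=170 → r--
[4,6] min(20,10)*2=20 best=170 → r--
[4,5] min(20,10)*1=10 best=170 → r--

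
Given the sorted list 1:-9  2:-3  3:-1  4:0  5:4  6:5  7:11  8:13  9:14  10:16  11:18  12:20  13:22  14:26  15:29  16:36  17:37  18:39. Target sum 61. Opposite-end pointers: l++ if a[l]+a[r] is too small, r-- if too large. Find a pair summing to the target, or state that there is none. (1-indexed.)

[1,18] -9+39=30 <61 → l++
[2,18] -3+39=36 <61 → l++
[3,18] -1+39=38 <61 → l++
[4,18] 0+39=39 <61 → l++
[5,18] 4+39=43 <61 → l++
[6,18] 5+39=44 <61 → l++
[7,18] 11+39=50 <61 → l++
[8,18] 13+39=52 <61 → l++
[9,18] 14+39=53 <61 → l++
[10,18] 16+39=55 <61 → l++
[11,18] 18+39=57 <61 → l++
[12,18] 20+39=59 <61 → l++
[13,18] 22+39=61 → found

(22, 39)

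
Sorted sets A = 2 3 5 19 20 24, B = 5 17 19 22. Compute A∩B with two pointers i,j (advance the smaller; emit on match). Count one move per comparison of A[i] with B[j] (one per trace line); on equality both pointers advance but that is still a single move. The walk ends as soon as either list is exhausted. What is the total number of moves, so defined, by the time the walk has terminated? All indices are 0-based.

[i=0,j=0] 2<5 → i++
[i=1,j=0] 3<5 → i++
[i=2,j=0] 5==5 emit → i++,j++
[i=3,j=1] 19>17 → j++
[i=3,j=2] 19==19 emit → i++,j++
[i=4,j=3] 20<22 → i++
[i=5,j=3] 24>22 → j++

7 moves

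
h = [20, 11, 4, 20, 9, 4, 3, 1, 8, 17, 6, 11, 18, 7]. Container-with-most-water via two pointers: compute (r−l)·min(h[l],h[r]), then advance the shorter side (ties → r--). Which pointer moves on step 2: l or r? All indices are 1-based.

r

l=1 r=14: min(20,7)*13=91 best=91 *, r--
l=1 r=13: min(20,18)*12=216 best=216 *, r--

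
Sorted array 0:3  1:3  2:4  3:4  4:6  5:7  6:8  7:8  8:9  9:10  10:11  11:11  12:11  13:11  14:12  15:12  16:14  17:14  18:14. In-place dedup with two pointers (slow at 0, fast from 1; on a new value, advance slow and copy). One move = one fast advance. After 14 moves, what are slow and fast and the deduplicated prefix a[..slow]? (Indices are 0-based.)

slow=8, fast=15, prefix=[3, 4, 6, 7, 8, 9, 10, 11, 12]

slow=0 fast=1: a[fast]=3=a[slow] dup, fast++
slow=0 fast=2: a[fast]=4≠a[slow]=3 write a[1]=4, slow++,fast++
slow=1 fast=3: a[fast]=4=a[slow] dup, fast++
slow=1 fast=4: a[fast]=6≠a[slow]=4 write a[2]=6, slow++,fast++
slow=2 fast=5: a[fast]=7≠a[slow]=6 write a[3]=7, slow++,fast++
slow=3 fast=6: a[fast]=8≠a[slow]=7 write a[4]=8, slow++,fast++
slow=4 fast=7: a[fast]=8=a[slow] dup, fast++
slow=4 fast=8: a[fast]=9≠a[slow]=8 write a[5]=9, slow++,fast++
slow=5 fast=9: a[fast]=10≠a[slow]=9 write a[6]=10, slow++,fast++
slow=6 fast=10: a[fast]=11≠a[slow]=10 write a[7]=11, slow++,fast++
slow=7 fast=11: a[fast]=11=a[slow] dup, fast++
slow=7 fast=12: a[fast]=11=a[slow] dup, fast++
slow=7 fast=13: a[fast]=11=a[slow] dup, fast++
slow=7 fast=14: a[fast]=12≠a[slow]=11 write a[8]=12, slow++,fast++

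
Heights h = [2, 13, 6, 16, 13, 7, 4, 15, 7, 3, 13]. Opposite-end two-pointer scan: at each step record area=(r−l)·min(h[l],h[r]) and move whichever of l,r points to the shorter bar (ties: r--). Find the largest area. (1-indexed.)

[1,11] min(2,13)*10=20 best=20 * → l++
[2,11] min(13,13)*9=117 best=117 * → r--
[2,10] min(13,3)*8=24 best=117 → r--
[2,9] min(13,7)*7=49 best=117 → r--
[2,8] min(13,15)*6=78 best=117 → l++
[3,8] min(6,15)*5=30 best=117 → l++
[4,8] min(16,15)*4=60 best=117 → r--
[4,7] min(16,4)*3=12 best=117 → r--
[4,6] min(16,7)*2=14 best=117 → r--
[4,5] min(16,13)*1=13 best=117 → r--

max area = 117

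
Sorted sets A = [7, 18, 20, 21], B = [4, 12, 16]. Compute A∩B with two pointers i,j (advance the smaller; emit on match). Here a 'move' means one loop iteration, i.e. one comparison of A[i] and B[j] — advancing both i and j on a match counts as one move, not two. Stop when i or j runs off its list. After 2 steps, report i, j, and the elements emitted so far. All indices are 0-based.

i=0 j=0: 7>4, j++
i=0 j=1: 7<12, i++

i=1, j=1, emitted=[]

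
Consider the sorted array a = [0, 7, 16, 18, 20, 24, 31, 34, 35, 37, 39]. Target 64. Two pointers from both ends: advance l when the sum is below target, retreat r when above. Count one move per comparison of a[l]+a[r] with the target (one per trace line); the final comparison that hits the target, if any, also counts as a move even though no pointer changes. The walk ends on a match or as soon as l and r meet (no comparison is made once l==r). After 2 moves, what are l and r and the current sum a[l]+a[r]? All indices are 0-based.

[0,10] 0+39=39 <64 → l++
[1,10] 7+39=46 <64 → l++

l=2, r=10, sum=55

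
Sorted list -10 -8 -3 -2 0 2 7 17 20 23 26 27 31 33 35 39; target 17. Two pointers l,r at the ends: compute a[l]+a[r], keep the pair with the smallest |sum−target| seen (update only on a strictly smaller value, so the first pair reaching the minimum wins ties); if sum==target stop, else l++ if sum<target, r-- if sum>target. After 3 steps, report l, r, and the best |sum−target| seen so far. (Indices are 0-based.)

l=0, r=12, best |Δ|=6

[0,15] -10+39=29 d=12 * → r--
[0,14] -10+35=25 d=8 * → r--
[0,13] -10+33=23 d=6 * → r--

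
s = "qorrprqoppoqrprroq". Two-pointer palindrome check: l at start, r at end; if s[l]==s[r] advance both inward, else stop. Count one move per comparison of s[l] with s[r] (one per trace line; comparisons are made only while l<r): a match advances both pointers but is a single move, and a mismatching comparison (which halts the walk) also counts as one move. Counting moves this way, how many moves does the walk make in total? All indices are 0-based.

[0,17] 'q'=='q' → l++,r--
[1,16] 'o'=='o' → l++,r--
[2,15] 'r'=='r' → l++,r--
[3,14] 'r'=='r' → l++,r--
[4,13] 'p'=='p' → l++,r--
[5,12] 'r'=='r' → l++,r--
[6,11] 'q'=='q' → l++,r--
[7,10] 'o'=='o' → l++,r--
[8,9] 'p'=='p' → l++,r--

9 moves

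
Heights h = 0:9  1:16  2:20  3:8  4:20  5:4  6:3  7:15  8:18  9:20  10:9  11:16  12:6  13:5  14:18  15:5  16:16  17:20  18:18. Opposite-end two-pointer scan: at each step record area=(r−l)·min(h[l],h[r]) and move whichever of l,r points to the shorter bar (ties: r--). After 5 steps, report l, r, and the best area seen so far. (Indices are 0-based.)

l=0 r=18: min(9,18)*18=162 best=162 *, l++
l=1 r=18: min(16,18)*17=272 best=272 *, l++
l=2 r=18: min(20,18)*16=288 best=288 *, r--
l=2 r=17: min(20,20)*15=300 best=300 *, r--
l=2 r=16: min(20,16)*14=224 best=300, r--

l=2, r=15, best area=300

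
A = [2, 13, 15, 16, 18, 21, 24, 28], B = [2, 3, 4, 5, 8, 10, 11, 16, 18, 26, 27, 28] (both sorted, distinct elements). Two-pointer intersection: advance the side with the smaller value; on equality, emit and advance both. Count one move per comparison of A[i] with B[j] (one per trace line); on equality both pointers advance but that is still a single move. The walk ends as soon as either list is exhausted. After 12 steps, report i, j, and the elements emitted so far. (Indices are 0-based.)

i=6, j=9, emitted=[2, 16, 18]

i=0 j=0: 2==2 emit, i++,j++
i=1 j=1: 13>3, j++
i=1 j=2: 13>4, j++
i=1 j=3: 13>5, j++
i=1 j=4: 13>8, j++
i=1 j=5: 13>10, j++
i=1 j=6: 13>11, j++
i=1 j=7: 13<16, i++
i=2 j=7: 15<16, i++
i=3 j=7: 16==16 emit, i++,j++
i=4 j=8: 18==18 emit, i++,j++
i=5 j=9: 21<26, i++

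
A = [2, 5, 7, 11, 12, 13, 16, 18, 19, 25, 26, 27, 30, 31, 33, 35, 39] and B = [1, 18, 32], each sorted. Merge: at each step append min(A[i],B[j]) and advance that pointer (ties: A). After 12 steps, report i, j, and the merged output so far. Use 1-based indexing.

i=1 j=1: A[i]=2>B[j]=1 take 1, j++
i=1 j=2: A[i]=2<=B[j]=18 take 2, i++
i=2 j=2: A[i]=5<=B[j]=18 take 5, i++
i=3 j=2: A[i]=7<=B[j]=18 take 7, i++
i=4 j=2: A[i]=11<=B[j]=18 take 11, i++
i=5 j=2: A[i]=12<=B[j]=18 take 12, i++
i=6 j=2: A[i]=13<=B[j]=18 take 13, i++
i=7 j=2: A[i]=16<=B[j]=18 take 16, i++
i=8 j=2: A[i]=18<=B[j]=18 take 18, i++
i=9 j=2: A[i]=19>B[j]=18 take 18, j++
i=9 j=3: A[i]=19<=B[j]=32 take 19, i++
i=10 j=3: A[i]=25<=B[j]=32 take 25, i++

i=11, j=3, merged so far=[1, 2, 5, 7, 11, 12, 13, 16, 18, 18, 19, 25]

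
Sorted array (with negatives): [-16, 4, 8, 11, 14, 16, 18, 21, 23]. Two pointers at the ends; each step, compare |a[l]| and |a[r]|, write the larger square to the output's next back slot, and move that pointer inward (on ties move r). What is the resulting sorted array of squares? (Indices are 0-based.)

l=0 r=8: |-16|<=|23| out[8]=529, r--
l=0 r=7: |-16|<=|21| out[7]=441, r--
l=0 r=6: |-16|<=|18| out[6]=324, r--
l=0 r=5: |-16|<=|16| out[5]=256, r--
l=0 r=4: |-16|>|14| out[4]=256, l++
l=1 r=4: |4|<=|14| out[3]=196, r--
l=1 r=3: |4|<=|11| out[2]=121, r--
l=1 r=2: |4|<=|8| out[1]=64, r--
l=1 r=1: |4|<=|4| out[0]=16, r--

[16, 64, 121, 196, 256, 256, 324, 441, 529]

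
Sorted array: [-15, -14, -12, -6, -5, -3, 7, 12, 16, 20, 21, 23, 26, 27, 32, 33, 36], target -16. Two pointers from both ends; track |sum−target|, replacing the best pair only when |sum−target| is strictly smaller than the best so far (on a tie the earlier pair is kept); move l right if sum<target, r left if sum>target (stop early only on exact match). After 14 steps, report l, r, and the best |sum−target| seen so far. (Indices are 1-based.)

l=3, r=5, best |Δ|=1

l=1 r=17: -15+36=21 d=37 *, r--
l=1 r=16: -15+33=18 d=34 *, r--
l=1 r=15: -15+32=17 d=33 *, r--
l=1 r=14: -15+27=12 d=28 *, r--
l=1 r=13: -15+26=11 d=27 *, r--
l=1 r=12: -15+23=8 d=24 *, r--
l=1 r=11: -15+21=6 d=22 *, r--
l=1 r=10: -15+20=5 d=21 *, r--
l=1 r=9: -15+16=1 d=17 *, r--
l=1 r=8: -15+12=-3 d=13 *, r--
l=1 r=7: -15+7=-8 d=8 *, r--
l=1 r=6: -15+-3=-18 d=2 *, l++
l=2 r=6: -14+-3=-17 d=1 *, l++
l=3 r=6: -12+-3=-15 d=1, r--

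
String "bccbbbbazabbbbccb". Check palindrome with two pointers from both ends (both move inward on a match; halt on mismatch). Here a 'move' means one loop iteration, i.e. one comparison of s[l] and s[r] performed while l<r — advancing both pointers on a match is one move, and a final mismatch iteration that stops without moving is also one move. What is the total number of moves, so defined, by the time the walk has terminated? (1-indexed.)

[1,17] 'b'=='b' → l++,r--
[2,16] 'c'=='c' → l++,r--
[3,15] 'c'=='c' → l++,r--
[4,14] 'b'=='b' → l++,r--
[5,13] 'b'=='b' → l++,r--
[6,12] 'b'=='b' → l++,r--
[7,11] 'b'=='b' → l++,r--
[8,10] 'a'=='a' → l++,r--

8 moves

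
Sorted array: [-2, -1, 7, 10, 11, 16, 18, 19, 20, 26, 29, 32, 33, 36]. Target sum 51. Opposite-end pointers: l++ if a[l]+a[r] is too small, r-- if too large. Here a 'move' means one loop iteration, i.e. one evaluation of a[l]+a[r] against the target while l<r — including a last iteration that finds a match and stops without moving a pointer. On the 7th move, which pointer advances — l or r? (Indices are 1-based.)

l

[1,14] -2+36=34 <51 → l++
[2,14] -1+36=35 <51 → l++
[3,14] 7+36=43 <51 → l++
[4,14] 10+36=46 <51 → l++
[5,14] 11+36=47 <51 → l++
[6,14] 16+36=52 >51 → r--
[6,13] 16+33=49 <51 → l++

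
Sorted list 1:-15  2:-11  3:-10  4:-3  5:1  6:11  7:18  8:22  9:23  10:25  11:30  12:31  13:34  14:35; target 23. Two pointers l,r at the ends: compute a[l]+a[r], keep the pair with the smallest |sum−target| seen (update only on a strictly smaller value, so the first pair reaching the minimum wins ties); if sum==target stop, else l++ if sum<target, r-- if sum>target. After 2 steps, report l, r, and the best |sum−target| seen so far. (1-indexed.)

l=2, r=13, best |Δ|=1

[1,14] -15+35=20 d=3 * → l++
[2,14] -11+35=24 d=1 * → r--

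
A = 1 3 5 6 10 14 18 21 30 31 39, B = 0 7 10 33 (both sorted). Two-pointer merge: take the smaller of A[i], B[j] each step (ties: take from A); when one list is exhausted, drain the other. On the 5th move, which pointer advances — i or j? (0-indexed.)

i=0 j=0: A[i]=1>B[j]=0 take 0, j++
i=0 j=1: A[i]=1<=B[j]=7 take 1, i++
i=1 j=1: A[i]=3<=B[j]=7 take 3, i++
i=2 j=1: A[i]=5<=B[j]=7 take 5, i++
i=3 j=1: A[i]=6<=B[j]=7 take 6, i++

i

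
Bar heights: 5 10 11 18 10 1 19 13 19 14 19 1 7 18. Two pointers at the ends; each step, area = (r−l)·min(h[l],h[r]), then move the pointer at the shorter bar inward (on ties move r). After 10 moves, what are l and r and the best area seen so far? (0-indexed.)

[0,13] min(5,18)*13=65 best=65 * → l++
[1,13] min(10,18)*12=120 best=120 * → l++
[2,13] min(11,18)*11=121 best=121 * → l++
[3,13] min(18,18)*10=180 best=180 * → r--
[3,12] min(18,7)*9=63 best=180 → r--
[3,11] min(18,1)*8=8 best=180 → r--
[3,10] min(18,19)*7=126 best=180 → l++
[4,10] min(10,19)*6=60 best=180 → l++
[5,10] min(1,19)*5=5 best=180 → l++
[6,10] min(19,19)*4=76 best=180 → r--

l=6, r=9, best area=180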